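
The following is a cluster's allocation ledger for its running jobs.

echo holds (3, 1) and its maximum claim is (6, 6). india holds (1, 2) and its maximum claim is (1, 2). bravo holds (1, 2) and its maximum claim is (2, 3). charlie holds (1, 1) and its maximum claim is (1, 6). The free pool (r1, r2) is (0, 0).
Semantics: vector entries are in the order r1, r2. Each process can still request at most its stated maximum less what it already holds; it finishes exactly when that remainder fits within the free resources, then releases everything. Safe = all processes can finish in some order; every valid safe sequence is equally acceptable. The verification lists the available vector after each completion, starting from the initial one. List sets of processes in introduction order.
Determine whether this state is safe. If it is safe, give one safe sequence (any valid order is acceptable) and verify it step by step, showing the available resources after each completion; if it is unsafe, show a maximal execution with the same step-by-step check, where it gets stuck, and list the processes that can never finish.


The state is UNSAFE.
Key observation: after india, bravo complete, (2, 4) is the best the pool ever gets, yet each leftover process wants more r2.
A maximal execution: india, bravo — then nothing else fits. Step-by-step check:
  pool = (0, 0)
  india: need (0, 0) fits (0, 0); releases (1, 2), pool now (1, 2)
  bravo: need (1, 1) fits (1, 2); releases (1, 2), pool now (2, 4)
  echo still needs (3, 5) but only (2, 4) is free — short on r1 and r2
  charlie still needs (0, 5) but only (2, 4) is free — short on r2
Never able to finish: echo and charlie.


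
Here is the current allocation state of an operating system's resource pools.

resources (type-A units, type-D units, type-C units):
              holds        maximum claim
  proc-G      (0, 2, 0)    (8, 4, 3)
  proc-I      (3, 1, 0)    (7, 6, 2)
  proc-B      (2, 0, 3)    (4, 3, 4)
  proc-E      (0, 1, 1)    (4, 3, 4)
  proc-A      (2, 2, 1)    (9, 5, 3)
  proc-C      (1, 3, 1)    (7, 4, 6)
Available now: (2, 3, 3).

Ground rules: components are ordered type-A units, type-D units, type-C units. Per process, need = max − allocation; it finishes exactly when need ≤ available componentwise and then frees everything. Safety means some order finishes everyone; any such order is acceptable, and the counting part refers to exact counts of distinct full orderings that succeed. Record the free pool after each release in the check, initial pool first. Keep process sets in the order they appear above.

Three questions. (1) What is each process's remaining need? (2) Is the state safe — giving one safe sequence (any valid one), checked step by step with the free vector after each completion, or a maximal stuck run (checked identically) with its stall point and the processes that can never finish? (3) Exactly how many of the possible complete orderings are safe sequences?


(1) Outstanding need per process (order type-A units, type-D units, type-C units):
  proc-G: (8, 2, 3)
  proc-I: (4, 5, 2)
  proc-B: (2, 3, 1)
  proc-E: (4, 2, 3)
  proc-A: (7, 3, 2)
  proc-C: (6, 1, 5)
(2) UNSAFE.
Key observation: after proc-B, proc-E the pool peaks at (4, 4, 7), and each blocked process is short somewhere: proc-G on type-A units; proc-I on type-D units; proc-A on type-A units; proc-C on type-A units.
A maximal execution: proc-B, proc-E — then nothing else fits. Step-by-step check:
  pool = (2, 3, 3)
  run proc-B (needs (2, 3, 1), free (2, 3, 3)); after release of (2, 0, 3) the pool is (4, 3, 6)
  run proc-E (needs (4, 2, 3), free (4, 3, 6)); after release of (0, 1, 1) the pool is (4, 4, 7)
  blocked: proc-G wants (8, 2, 3), pool (4, 4, 7) — not enough type-A units
  blocked: proc-I wants (4, 5, 2), pool (4, 4, 7) — not enough type-D units
  blocked: proc-A wants (7, 3, 2), pool (4, 4, 7) — not enough type-A units
  blocked: proc-C wants (6, 1, 5), pool (4, 4, 7) — not enough type-A units
Processes that can never finish: proc-G, proc-I, proc-A and proc-C.
(3) The exact count: 0 of the possible complete orderings are safe sequences.


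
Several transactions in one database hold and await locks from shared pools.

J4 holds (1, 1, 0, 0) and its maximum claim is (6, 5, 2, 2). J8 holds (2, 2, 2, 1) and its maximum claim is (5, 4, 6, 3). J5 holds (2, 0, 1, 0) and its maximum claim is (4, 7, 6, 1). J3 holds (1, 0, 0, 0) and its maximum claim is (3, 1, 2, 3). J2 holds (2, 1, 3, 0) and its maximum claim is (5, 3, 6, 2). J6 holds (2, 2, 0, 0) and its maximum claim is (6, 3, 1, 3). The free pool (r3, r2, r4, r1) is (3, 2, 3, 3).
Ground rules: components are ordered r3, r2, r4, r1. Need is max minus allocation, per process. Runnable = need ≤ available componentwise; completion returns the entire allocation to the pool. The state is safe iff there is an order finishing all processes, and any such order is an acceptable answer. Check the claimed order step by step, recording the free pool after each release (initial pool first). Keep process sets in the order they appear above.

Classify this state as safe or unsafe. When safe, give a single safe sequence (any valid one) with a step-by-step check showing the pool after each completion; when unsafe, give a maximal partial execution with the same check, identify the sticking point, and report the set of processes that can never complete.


SAFE, for example via the order J3, J2, J8, J4, J6, J5.
Key observation: J3 marks the first exact bind of the order: its need (2, 1, 2, 3) fits the free (3, 2, 3, 3) with zero slack on a requested resource.
Walking it through:
  pool = (3, 2, 3, 3)
  J3: need (2, 1, 2, 3) fits (3, 2, 3, 3); releases (1, 0, 0, 0), pool now (4, 2, 3, 3)
  J2: need (3, 2, 3, 2) fits (4, 2, 3, 3); releases (2, 1, 3, 0), pool now (6, 3, 6, 3)
  J8: need (3, 2, 4, 2) fits (6, 3, 6, 3); releases (2, 2, 2, 1), pool now (8, 5, 8, 4)
  J4: need (5, 4, 2, 2) fits (8, 5, 8, 4); releases (1, 1, 0, 0), pool now (9, 6, 8, 4)
  J6: need (4, 1, 1, 3) fits (9, 6, 8, 4); releases (2, 2, 0, 0), pool now (11, 8, 8, 4)
  J5: need (2, 7, 5, 1) fits (11, 8, 8, 4); releases (2, 0, 1, 0), pool now (13, 8, 9, 4)


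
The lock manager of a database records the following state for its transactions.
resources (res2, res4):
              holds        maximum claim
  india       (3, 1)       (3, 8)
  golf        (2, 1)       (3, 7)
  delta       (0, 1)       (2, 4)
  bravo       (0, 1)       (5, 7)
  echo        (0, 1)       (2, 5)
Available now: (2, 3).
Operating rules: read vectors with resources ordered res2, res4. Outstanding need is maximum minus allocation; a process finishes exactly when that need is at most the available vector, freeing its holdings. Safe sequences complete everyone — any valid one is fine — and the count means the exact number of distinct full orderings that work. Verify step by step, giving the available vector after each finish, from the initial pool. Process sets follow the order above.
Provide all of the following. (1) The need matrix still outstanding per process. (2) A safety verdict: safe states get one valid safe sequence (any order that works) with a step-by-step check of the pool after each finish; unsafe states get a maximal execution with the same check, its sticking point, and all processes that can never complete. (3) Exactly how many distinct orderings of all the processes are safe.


(1) Outstanding need per process (order res2, res4):
  india: (0, 7)
  golf: (1, 6)
  delta: (2, 3)
  bravo: (5, 6)
  echo: (2, 4)
(2) UNSAFE.
Key observation: res4 is the bottleneck — with delta, echo done the pool holds (2, 5), short of every remaining need.
The run delta, echo cannot be extended any further. Verifying each step:
  pool = (2, 3)
  run delta (needs (2, 3), free (2, 3)); after release of (0, 1) the pool is (2, 4)
  run echo (needs (2, 4), free (2, 4)); after release of (0, 1) the pool is (2, 5)
  india cannot run: need (0, 7) vs free (2, 5) (insufficient res4)
  golf cannot run: need (1, 6) vs free (2, 5) (insufficient res4)
  bravo cannot run: need (5, 6) vs free (2, 5) (insufficient res2 and res4)
Permanently blocked: india, golf and bravo.
(3) Precisely 0 of the possible complete orderings are safe sequences.


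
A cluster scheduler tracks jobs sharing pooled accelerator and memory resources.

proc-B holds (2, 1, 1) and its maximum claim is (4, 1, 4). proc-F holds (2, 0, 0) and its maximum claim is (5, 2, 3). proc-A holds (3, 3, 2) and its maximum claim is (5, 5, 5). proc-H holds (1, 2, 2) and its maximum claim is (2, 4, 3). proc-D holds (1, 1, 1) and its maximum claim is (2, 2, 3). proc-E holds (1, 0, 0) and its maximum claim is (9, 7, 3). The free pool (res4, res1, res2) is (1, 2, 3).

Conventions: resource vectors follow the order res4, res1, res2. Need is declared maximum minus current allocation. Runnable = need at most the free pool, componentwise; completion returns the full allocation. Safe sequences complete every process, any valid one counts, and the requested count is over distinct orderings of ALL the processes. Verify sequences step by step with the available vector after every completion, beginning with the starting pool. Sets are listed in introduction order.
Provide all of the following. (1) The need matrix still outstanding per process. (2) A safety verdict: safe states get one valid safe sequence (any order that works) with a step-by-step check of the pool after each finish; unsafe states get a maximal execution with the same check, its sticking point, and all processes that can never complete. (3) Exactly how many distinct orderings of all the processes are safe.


(1) Remaining need (order res4, res1, res2):
  proc-B: (2, 0, 3)
  proc-F: (3, 2, 3)
  proc-A: (2, 2, 3)
  proc-H: (1, 2, 1)
  proc-D: (1, 1, 2)
  proc-E: (8, 7, 3)
(2) The state is SAFE; one workable sequence: proc-D, proc-B, proc-F, proc-A, proc-E, proc-H.
Key observation: proc-D marks the first exact bind of the order: its need (1, 1, 2) fits the free (1, 2, 3) with zero slack on a requested resource.
Check, step by step:
  pool = (1, 2, 3)
  run proc-D (needs (1, 1, 2), free (1, 2, 3)); after release of (1, 1, 1) the pool is (2, 3, 4)
  run proc-B (needs (2, 0, 3), free (2, 3, 4)); after release of (2, 1, 1) the pool is (4, 4, 5)
  run proc-F (needs (3, 2, 3), free (4, 4, 5)); after release of (2, 0, 0) the pool is (6, 4, 5)
  run proc-A (needs (2, 2, 3), free (6, 4, 5)); after release of (3, 3, 2) the pool is (9, 7, 7)
  run proc-E (needs (8, 7, 3), free (9, 7, 7)); after release of (1, 0, 0) the pool is (10, 7, 7)
  run proc-H (needs (1, 2, 1), free (10, 7, 7)); after release of (1, 2, 2) the pool is (11, 9, 9)
(3) Exactly 64 of the possible complete orderings are safe sequences.


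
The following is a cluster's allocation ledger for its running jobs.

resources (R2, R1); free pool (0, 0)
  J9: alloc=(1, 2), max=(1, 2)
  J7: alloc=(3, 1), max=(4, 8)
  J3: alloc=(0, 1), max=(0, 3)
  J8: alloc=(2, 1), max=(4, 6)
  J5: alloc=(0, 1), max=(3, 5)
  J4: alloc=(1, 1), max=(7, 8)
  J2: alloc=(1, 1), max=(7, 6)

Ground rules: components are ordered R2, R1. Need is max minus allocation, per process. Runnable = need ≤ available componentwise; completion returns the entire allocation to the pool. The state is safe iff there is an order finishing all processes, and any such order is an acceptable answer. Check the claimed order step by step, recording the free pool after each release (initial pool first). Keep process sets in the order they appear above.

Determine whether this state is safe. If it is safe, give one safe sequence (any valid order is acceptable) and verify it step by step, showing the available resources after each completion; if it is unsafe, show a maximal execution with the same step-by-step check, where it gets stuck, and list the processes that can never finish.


The state is UNSAFE.
Key observation: no order helps: past J9, J3, the free pool tops out at (1, 3), below what each blocked process needs in R1.
The run J9, J3 cannot be extended any further. Verifying each step:
  pool = (0, 0)
  run J9 (needs (0, 0), free (0, 0)); after release of (1, 2) the pool is (1, 2)
  run J3 (needs (0, 2), free (1, 2)); after release of (0, 1) the pool is (1, 3)
  blocked: J7 wants (1, 7), pool (1, 3) — not enough R1
  blocked: J8 wants (2, 5), pool (1, 3) — not enough R2 and R1
  blocked: J5 wants (3, 4), pool (1, 3) — not enough R2 and R1
  blocked: J4 wants (6, 7), pool (1, 3) — not enough R2 and R1
  blocked: J2 wants (6, 5), pool (1, 3) — not enough R2 and R1
Never able to finish: J7, J8, J5, J4 and J2.


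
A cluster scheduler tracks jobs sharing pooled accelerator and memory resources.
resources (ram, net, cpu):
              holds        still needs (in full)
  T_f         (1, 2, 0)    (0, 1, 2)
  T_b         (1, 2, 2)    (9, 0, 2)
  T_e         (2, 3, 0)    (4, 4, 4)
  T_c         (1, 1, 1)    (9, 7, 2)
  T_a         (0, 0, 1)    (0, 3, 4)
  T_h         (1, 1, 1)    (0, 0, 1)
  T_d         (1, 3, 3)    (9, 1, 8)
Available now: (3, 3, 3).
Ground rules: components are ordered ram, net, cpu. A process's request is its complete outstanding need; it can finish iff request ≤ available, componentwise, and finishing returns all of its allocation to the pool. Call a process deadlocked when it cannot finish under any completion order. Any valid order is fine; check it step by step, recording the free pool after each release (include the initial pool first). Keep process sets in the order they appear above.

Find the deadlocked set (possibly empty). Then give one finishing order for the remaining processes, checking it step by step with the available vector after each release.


Deadlocked set: T_b, T_c and T_d.
Key observation: the pool after T_h, T_a, T_e, T_f is (7, 9, 5); every surviving request exceeds it in ram, so progress ends there.
A valid finishing order for the others: T_h, T_a, T_e, T_f. Check, step by step:
  pool = (3, 3, 3)
  T_h needs (0, 0, 1) <= (3, 3, 3) -> finishes; pool += (1, 1, 1) = (4, 4, 4)
  T_a needs (0, 3, 4) <= (4, 4, 4) -> finishes; pool += (0, 0, 1) = (4, 4, 5)
  T_e needs (4, 4, 4) <= (4, 4, 5) -> finishes; pool += (2, 3, 0) = (6, 7, 5)
  T_f needs (0, 1, 2) <= (6, 7, 5) -> finishes; pool += (1, 2, 0) = (7, 9, 5)
The blocked processes can never fit:
  blocked: T_b wants (9, 0, 2), pool (7, 9, 5) — not enough ram
  blocked: T_c wants (9, 7, 2), pool (7, 9, 5) — not enough ram
  blocked: T_d wants (9, 1, 8), pool (7, 9, 5) — not enough ram and cpu


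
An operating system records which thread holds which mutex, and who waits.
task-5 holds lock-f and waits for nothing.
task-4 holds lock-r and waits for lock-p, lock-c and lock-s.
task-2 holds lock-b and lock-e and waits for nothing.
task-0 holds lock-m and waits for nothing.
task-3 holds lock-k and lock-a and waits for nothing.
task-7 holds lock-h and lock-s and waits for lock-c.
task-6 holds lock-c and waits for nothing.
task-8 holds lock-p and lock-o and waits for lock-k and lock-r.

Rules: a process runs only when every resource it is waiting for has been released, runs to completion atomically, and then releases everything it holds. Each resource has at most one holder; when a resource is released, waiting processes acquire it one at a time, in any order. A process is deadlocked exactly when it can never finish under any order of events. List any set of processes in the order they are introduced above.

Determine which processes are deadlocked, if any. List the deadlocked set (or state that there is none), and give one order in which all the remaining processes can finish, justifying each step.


The deadlocked set is task-4 and task-8.
Key observation: task-4 -> task-8 -> task-4 is a circular wait — nothing in it can go first; no other process is dragged down with it.
The rest can finish in the order task-5, task-0, task-6, task-3, task-7, task-2.
Walking it through:
  task-5: no waits; runs immediately, freeing lock-f
  task-0: no waits; runs immediately, freeing lock-m
  task-6: no waits; runs immediately, freeing lock-c
  task-3: no waits; runs immediately, freeing lock-k and lock-a
  run task-7 (all its waits — lock-c — are resolved); releases lock-h and lock-s
  task-2: no waits; runs immediately, freeing lock-b and lock-e


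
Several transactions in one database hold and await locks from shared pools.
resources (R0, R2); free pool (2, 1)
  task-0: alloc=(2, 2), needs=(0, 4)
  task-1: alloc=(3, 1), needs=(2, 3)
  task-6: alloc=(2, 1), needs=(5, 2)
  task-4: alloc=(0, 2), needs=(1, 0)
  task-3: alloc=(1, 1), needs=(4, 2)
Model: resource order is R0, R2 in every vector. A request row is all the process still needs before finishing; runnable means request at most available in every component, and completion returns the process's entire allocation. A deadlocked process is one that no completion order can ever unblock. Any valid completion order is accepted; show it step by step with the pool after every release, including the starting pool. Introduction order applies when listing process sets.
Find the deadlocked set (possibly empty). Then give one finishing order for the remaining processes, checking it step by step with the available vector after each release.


The deadlocked set is empty.
Key observation: the pool covers task-4 at once, and every later process fits after earlier releases.
One completion order for the rest: task-4, task-1, task-6, task-3, task-0. Verifying each step:
  pool = (2, 1)
  task-4: need (1, 0) fits (2, 1); releases (0, 2), pool now (2, 3)
  task-1: need (2, 3) fits (2, 3); releases (3, 1), pool now (5, 4)
  task-6: need (5, 2) fits (5, 4); releases (2, 1), pool now (7, 5)
  task-3: need (4, 2) fits (7, 5); releases (1, 1), pool now (8, 6)
  task-0: need (0, 4) fits (8, 6); releases (2, 2), pool now (10, 8)


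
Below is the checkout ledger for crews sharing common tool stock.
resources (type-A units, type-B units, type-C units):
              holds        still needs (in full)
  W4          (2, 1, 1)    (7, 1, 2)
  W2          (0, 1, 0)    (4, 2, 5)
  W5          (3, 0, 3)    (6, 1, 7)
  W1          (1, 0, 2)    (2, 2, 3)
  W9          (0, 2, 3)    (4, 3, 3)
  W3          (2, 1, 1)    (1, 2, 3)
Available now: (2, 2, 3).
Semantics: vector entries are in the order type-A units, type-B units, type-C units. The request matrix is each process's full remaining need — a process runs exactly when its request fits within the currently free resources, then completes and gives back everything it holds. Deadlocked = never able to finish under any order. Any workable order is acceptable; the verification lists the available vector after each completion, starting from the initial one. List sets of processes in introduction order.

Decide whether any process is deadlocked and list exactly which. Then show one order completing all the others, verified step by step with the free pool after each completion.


Deadlocked set: W4 and W5.
Key observation: after W3, W9, W1, W2 complete, (5, 6, 9) is the best the pool ever gets, yet each leftover process wants more type-A units.
A valid finishing order for the others: W3, W9, W1, W2. Check, step by step:
  pool = (2, 2, 3)
  W3 needs (1, 2, 3) <= (2, 2, 3) -> finishes; pool += (2, 1, 1) = (4, 3, 4)
  W9 needs (4, 3, 3) <= (4, 3, 4) -> finishes; pool += (0, 2, 3) = (4, 5, 7)
  W1 needs (2, 2, 3) <= (4, 5, 7) -> finishes; pool += (1, 0, 2) = (5, 5, 9)
  W2 needs (4, 2, 5) <= (5, 5, 9) -> finishes; pool += (0, 1, 0) = (5, 6, 9)
None of the blocked processes ever fits:
  W4 still needs (7, 1, 2) but only (5, 6, 9) is free — short on type-A units
  W5 still needs (6, 1, 7) but only (5, 6, 9) is free — short on type-A units


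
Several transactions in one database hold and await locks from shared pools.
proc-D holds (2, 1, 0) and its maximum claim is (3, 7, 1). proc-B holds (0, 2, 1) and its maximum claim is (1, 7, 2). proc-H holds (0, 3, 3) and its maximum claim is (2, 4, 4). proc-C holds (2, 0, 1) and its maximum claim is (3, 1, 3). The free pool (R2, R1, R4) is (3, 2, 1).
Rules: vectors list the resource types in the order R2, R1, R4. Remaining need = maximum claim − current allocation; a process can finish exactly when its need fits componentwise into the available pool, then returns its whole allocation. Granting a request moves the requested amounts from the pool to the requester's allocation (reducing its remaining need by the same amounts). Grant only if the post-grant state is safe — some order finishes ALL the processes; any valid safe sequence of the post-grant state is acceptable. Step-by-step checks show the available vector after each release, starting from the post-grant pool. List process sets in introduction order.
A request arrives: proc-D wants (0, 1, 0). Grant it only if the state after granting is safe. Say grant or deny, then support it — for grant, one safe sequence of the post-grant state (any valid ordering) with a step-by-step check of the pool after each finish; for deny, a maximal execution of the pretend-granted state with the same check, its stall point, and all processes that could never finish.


DENY. Granting would leave the state unsafe.
Key observation: once proc-H, proc-C finish, the pool peaks at (5, 4, 5) — and every remaining process still needs more R1 than that.
After a pretend grant, a maximal execution: proc-H, proc-C — then nothing else fits. Verifying each step:
  pool = (3, 1, 1)
  proc-H needs (2, 1, 1) <= (3, 1, 1) -> finishes; pool += (0, 3, 3) = (3, 4, 4)
  proc-C needs (1, 1, 2) <= (3, 4, 4) -> finishes; pool += (2, 0, 1) = (5, 4, 5)
  proc-D still needs (1, 5, 1) but only (5, 4, 5) is free — short on R1
  proc-B still needs (1, 5, 1) but only (5, 4, 5) is free — short on R1
Processes that could never finish after the grant: proc-D and proc-B.


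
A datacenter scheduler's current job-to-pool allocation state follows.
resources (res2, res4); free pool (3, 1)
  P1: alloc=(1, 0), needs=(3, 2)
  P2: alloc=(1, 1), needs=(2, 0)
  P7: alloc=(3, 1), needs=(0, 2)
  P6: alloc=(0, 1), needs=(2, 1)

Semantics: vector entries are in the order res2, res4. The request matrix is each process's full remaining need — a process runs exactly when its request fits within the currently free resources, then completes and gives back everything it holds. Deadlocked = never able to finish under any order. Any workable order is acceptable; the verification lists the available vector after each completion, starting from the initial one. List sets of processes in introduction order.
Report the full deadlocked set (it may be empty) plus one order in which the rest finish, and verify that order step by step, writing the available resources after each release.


No process is deadlocked.
Key observation: no deadlock: P6 fits now, and the freed resources carry the rest through.
The rest can finish in the order P6, P7, P2, P1. Walking it through:
  pool = (3, 1)
  P6 needs (2, 1) <= (3, 1) -> finishes; pool += (0, 1) = (3, 2)
  P7 needs (0, 2) <= (3, 2) -> finishes; pool += (3, 1) = (6, 3)
  P2 needs (2, 0) <= (6, 3) -> finishes; pool += (1, 1) = (7, 4)
  P1 needs (3, 2) <= (7, 4) -> finishes; pool += (1, 0) = (8, 4)


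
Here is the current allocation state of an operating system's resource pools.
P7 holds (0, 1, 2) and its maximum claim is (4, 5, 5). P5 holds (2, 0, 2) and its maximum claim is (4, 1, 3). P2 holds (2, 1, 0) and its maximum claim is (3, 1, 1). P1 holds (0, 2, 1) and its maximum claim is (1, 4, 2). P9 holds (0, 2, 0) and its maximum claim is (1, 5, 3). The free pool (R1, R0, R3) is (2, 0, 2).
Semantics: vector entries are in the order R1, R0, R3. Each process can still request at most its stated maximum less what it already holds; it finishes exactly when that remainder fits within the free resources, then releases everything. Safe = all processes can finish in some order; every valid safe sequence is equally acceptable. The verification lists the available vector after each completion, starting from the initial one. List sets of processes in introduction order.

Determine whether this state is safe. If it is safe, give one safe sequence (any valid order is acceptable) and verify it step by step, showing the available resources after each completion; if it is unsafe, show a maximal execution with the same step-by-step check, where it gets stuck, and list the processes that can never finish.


UNSAFE.
Key observation: the pool after P2, P5 is (6, 1, 4); every surviving request exceeds it in R0, so progress ends there.
The run P2, P5 cannot be extended any further. Step-by-step check:
  pool = (2, 0, 2)
  P2: need (1, 0, 1) fits (2, 0, 2); releases (2, 1, 0), pool now (4, 1, 2)
  P5: need (2, 1, 1) fits (4, 1, 2); releases (2, 0, 2), pool now (6, 1, 4)
  blocked: P7 wants (4, 4, 3), pool (6, 1, 4) — not enough R0
  blocked: P1 wants (1, 2, 1), pool (6, 1, 4) — not enough R0
  blocked: P9 wants (1, 3, 3), pool (6, 1, 4) — not enough R0
Never able to finish: P7, P1 and P9.


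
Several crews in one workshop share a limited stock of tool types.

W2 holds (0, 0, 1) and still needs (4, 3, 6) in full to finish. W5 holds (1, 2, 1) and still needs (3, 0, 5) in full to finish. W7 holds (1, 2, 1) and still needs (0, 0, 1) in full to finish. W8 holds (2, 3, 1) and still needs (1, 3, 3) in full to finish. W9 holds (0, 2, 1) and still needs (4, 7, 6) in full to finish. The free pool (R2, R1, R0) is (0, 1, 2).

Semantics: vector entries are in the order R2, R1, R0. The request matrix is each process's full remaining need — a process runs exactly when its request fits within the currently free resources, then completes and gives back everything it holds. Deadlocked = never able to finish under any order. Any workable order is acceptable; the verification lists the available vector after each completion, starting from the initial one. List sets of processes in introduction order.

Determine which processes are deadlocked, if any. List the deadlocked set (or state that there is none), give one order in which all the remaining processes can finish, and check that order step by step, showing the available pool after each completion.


Deadlocked: W2, W5 and W9.
Key observation: W7, W8 can finish, but then (3, 6, 4) is all there is, and the blocked group's R0 demands exceed it.
The rest can finish in the order W7, W8. Step-by-step check:
  pool = (0, 1, 2)
  W7: need (0, 0, 1) fits (0, 1, 2); releases (1, 2, 1), pool now (1, 3, 3)
  W8: need (1, 3, 3) fits (1, 3, 3); releases (2, 3, 1), pool now (3, 6, 4)
The stuck group stays short no matter what:
  blocked: W2 wants (4, 3, 6), pool (3, 6, 4) — not enough R2 and R0
  blocked: W5 wants (3, 0, 5), pool (3, 6, 4) — not enough R0
  blocked: W9 wants (4, 7, 6), pool (3, 6, 4) — not enough R2, R1 and R0


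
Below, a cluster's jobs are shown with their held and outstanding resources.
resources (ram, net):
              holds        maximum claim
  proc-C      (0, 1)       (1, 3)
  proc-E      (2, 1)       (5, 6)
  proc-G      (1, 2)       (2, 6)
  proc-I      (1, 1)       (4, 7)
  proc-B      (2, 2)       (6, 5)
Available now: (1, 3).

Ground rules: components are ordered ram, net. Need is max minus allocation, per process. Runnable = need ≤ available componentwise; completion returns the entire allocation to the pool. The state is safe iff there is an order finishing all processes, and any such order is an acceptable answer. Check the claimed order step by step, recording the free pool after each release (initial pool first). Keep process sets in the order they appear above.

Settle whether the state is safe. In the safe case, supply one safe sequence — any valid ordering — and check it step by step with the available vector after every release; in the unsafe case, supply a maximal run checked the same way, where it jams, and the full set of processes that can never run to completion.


The state is UNSAFE.
Key observation: once proc-C, proc-G finish, the pool peaks at (2, 6) — and every remaining process still needs more ram than that.
A maximal execution: proc-C, proc-G — then nothing else fits. Check, step by step:
  pool = (1, 3)
  proc-C needs (1, 2) <= (1, 3) -> finishes; pool += (0, 1) = (1, 4)
  proc-G needs (1, 4) <= (1, 4) -> finishes; pool += (1, 2) = (2, 6)
  proc-E still needs (3, 5) but only (2, 6) is free — short on ram
  proc-I still needs (3, 6) but only (2, 6) is free — short on ram
  proc-B still needs (4, 3) but only (2, 6) is free — short on ram
Processes that can never finish: proc-E, proc-I and proc-B.


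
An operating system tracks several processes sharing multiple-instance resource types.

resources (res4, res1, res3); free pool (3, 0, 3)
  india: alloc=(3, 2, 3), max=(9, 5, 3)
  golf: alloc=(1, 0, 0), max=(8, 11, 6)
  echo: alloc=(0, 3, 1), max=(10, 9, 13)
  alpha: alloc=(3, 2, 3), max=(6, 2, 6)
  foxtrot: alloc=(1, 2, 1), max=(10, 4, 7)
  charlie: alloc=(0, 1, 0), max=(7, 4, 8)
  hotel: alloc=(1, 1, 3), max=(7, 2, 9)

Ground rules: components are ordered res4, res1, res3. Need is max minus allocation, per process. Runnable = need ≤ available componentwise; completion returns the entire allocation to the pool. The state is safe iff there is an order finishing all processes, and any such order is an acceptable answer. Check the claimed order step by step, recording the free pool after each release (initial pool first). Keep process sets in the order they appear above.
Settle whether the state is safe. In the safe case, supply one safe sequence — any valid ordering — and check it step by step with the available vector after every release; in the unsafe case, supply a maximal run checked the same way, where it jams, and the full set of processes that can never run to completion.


SAFE — a valid safe sequence is alpha, hotel, india, charlie, foxtrot, echo, golf.
Key observation: the first exact fit in this order is alpha — it needs (3, 0, 3) with (3, 0, 3) free, meeting a requested resource to the last unit.
Walking it through:
  pool = (3, 0, 3)
  alpha needs (3, 0, 3) <= (3, 0, 3) -> finishes; pool += (3, 2, 3) = (6, 2, 6)
  hotel needs (6, 1, 6) <= (6, 2, 6) -> finishes; pool += (1, 1, 3) = (7, 3, 9)
  india needs (6, 3, 0) <= (7, 3, 9) -> finishes; pool += (3, 2, 3) = (10, 5, 12)
  charlie needs (7, 3, 8) <= (10, 5, 12) -> finishes; pool += (0, 1, 0) = (10, 6, 12)
  foxtrot needs (9, 2, 6) <= (10, 6, 12) -> finishes; pool += (1, 2, 1) = (11, 8, 13)
  echo needs (10, 6, 12) <= (11, 8, 13) -> finishes; pool += (0, 3, 1) = (11, 11, 14)
  golf needs (7, 11, 6) <= (11, 11, 14) -> finishes; pool += (1, 0, 0) = (12, 11, 14)


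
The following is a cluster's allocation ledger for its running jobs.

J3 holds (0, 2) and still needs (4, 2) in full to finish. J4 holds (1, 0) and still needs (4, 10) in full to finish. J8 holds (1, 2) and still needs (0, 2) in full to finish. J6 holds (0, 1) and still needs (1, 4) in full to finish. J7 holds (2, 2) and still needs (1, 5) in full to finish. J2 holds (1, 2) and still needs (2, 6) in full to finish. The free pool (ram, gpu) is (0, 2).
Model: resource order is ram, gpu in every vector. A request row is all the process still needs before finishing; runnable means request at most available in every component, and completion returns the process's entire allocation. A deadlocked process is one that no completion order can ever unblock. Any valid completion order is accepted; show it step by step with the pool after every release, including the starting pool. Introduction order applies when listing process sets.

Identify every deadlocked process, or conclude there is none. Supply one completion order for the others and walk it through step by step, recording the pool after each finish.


No process is deadlocked.
Key observation: there is always a runnable process — J8 first — so the state unwinds completely.
One completion order for the rest: J8, J6, J7, J2, J3, J4. Step-by-step check:
  pool = (0, 2)
  J8: need (0, 2) fits (0, 2); releases (1, 2), pool now (1, 4)
  J6: need (1, 4) fits (1, 4); releases (0, 1), pool now (1, 5)
  J7: need (1, 5) fits (1, 5); releases (2, 2), pool now (3, 7)
  J2: need (2, 6) fits (3, 7); releases (1, 2), pool now (4, 9)
  J3: need (4, 2) fits (4, 9); releases (0, 2), pool now (4, 11)
  J4: need (4, 10) fits (4, 11); releases (1, 0), pool now (5, 11)


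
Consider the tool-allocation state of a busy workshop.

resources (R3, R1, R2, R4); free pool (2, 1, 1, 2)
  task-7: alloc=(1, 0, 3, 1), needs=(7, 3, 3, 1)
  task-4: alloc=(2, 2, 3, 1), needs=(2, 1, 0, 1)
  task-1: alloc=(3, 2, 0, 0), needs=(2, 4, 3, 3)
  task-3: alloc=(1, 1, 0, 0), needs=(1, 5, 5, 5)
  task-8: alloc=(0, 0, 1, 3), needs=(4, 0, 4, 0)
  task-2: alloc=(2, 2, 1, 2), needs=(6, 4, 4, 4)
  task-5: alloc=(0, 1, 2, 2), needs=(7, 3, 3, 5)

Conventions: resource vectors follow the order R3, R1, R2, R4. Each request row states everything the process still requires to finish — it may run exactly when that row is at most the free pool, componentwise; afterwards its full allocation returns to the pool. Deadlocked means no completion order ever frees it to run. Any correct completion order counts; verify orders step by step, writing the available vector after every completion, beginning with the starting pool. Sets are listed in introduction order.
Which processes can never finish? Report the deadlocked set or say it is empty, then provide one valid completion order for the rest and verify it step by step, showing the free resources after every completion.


Deadlocked set: task-7, task-1, task-3, task-2 and task-5.
Key observation: after task-4, task-8 the pool peaks at (4, 3, 5, 6), and each blocked process is short somewhere: task-7 on R3; task-1 on R1; task-3 on R1; task-2 on R3, R1; task-5 on R3.
The rest can finish in the order task-4, task-8. Step-by-step check:
  pool = (2, 1, 1, 2)
  task-4: need (2, 1, 0, 1) fits (2, 1, 1, 2); releases (2, 2, 3, 1), pool now (4, 3, 4, 3)
  task-8: need (4, 0, 4, 0) fits (4, 3, 4, 3); releases (0, 0, 1, 3), pool now (4, 3, 5, 6)
The blocked processes can never fit:
  blocked: task-7 wants (7, 3, 3, 1), pool (4, 3, 5, 6) — not enough R3
  blocked: task-1 wants (2, 4, 3, 3), pool (4, 3, 5, 6) — not enough R1
  blocked: task-3 wants (1, 5, 5, 5), pool (4, 3, 5, 6) — not enough R1
  blocked: task-2 wants (6, 4, 4, 4), pool (4, 3, 5, 6) — not enough R3 and R1
  blocked: task-5 wants (7, 3, 3, 5), pool (4, 3, 5, 6) — not enough R3


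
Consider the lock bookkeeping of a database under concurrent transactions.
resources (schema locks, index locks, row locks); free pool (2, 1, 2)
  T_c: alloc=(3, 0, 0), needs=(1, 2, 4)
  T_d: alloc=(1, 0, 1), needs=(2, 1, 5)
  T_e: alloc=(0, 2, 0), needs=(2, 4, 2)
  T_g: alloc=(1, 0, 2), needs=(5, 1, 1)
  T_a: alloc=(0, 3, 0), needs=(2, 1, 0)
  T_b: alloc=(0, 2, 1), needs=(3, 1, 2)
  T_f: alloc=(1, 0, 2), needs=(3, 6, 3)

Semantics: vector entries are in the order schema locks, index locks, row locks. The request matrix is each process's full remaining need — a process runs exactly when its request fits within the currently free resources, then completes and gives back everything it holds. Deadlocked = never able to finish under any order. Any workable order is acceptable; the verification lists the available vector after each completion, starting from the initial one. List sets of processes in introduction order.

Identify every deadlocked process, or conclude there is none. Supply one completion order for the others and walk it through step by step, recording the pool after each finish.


Deadlocked set: T_c, T_d, T_g, T_b and T_f.
Key observation: after T_a, T_e the pool peaks at (2, 6, 2), and each blocked process is short somewhere: T_c on row locks; T_d on row locks; T_g on schema locks; T_b on schema locks; T_f on schema locks, row locks.
The rest can finish in the order T_a, T_e. Step-by-step check:
  pool = (2, 1, 2)
  T_a needs (2, 1, 0) <= (2, 1, 2) -> finishes; pool += (0, 3, 0) = (2, 4, 2)
  T_e needs (2, 4, 2) <= (2, 4, 2) -> finishes; pool += (0, 2, 0) = (2, 6, 2)
The blocked processes can never fit:
  T_c cannot run: need (1, 2, 4) vs free (2, 6, 2) (insufficient row locks)
  T_d cannot run: need (2, 1, 5) vs free (2, 6, 2) (insufficient row locks)
  T_g cannot run: need (5, 1, 1) vs free (2, 6, 2) (insufficient schema locks)
  T_b cannot run: need (3, 1, 2) vs free (2, 6, 2) (insufficient schema locks)
  T_f cannot run: need (3, 6, 3) vs free (2, 6, 2) (insufficient schema locks and row locks)


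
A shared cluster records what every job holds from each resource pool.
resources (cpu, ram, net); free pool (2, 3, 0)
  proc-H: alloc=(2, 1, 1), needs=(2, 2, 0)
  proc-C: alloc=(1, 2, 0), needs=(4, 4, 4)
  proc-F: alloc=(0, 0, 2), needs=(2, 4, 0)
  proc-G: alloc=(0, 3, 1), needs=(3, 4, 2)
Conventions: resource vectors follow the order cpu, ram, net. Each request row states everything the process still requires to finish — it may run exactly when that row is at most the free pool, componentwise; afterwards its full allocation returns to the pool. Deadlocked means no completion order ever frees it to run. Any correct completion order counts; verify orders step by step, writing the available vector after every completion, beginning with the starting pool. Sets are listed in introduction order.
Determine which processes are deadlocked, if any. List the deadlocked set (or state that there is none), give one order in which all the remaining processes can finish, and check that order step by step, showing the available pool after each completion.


Nothing here is deadlocked.
Key observation: the pool covers proc-H at once, and every later process fits after earlier releases.
A valid finishing order for the others: proc-H, proc-F, proc-G, proc-C. Walking it through:
  pool = (2, 3, 0)
  run proc-H (needs (2, 2, 0), free (2, 3, 0)); after release of (2, 1, 1) the pool is (4, 4, 1)
  run proc-F (needs (2, 4, 0), free (4, 4, 1)); after release of (0, 0, 2) the pool is (4, 4, 3)
  run proc-G (needs (3, 4, 2), free (4, 4, 3)); after release of (0, 3, 1) the pool is (4, 7, 4)
  run proc-C (needs (4, 4, 4), free (4, 7, 4)); after release of (1, 2, 0) the pool is (5, 9, 4)


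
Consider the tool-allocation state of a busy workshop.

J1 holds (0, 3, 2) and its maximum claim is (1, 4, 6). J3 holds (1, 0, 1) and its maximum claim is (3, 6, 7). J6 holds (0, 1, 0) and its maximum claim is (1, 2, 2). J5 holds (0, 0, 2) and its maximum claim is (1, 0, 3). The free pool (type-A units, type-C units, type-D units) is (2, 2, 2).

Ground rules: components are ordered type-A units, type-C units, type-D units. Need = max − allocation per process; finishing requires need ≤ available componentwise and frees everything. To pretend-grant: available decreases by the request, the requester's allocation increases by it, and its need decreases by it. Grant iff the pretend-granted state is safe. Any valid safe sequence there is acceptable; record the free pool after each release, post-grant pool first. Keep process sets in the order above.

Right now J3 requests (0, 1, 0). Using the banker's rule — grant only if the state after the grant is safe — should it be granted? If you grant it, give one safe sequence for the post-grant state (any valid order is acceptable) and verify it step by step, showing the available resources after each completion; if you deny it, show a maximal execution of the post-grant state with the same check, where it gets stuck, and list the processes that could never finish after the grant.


GRANT: granting preserves safety; a valid post-grant sequence is J5, J1, J6, J3.
Key observation: with (2, 1, 2) left after the transfer, J5 can run at once — the state stays safe.
Check on the post-grant state, step by step:
  pool = (2, 1, 2)
  run J5 (needs (1, 0, 1), free (2, 1, 2)); after release of (0, 0, 2) the pool is (2, 1, 4)
  run J1 (needs (1, 1, 4), free (2, 1, 4)); after release of (0, 3, 2) the pool is (2, 4, 6)
  run J6 (needs (1, 1, 2), free (2, 4, 6)); after release of (0, 1, 0) the pool is (2, 5, 6)
  run J3 (needs (2, 5, 6), free (2, 5, 6)); after release of (1, 1, 1) the pool is (3, 6, 7)


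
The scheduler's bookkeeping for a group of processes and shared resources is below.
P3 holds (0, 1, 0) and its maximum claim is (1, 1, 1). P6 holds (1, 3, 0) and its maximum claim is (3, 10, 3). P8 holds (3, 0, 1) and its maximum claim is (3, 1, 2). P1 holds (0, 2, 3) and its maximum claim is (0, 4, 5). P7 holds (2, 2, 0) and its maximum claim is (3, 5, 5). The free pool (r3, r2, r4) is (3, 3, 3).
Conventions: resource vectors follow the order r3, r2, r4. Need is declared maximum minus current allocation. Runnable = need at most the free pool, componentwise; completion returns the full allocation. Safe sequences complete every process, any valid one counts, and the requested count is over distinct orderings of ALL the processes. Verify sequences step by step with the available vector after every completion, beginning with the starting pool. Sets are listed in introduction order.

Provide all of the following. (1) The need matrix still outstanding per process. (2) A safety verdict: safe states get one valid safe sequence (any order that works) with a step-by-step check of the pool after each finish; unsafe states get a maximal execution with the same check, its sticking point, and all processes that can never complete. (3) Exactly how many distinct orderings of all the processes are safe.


(1) Need matrix, components ordered r3, r2, r4:
  P3: (1, 0, 1)
  P6: (2, 7, 3)
  P8: (0, 1, 1)
  P1: (0, 2, 2)
  P7: (1, 3, 5)
(2) SAFE, for example via the order P8, P3, P1, P7, P6.
Key observation: no step in this order meets a requested resource exactly; the smallest headroom is 1, first reached at P6 (need (2, 7, 3), pool (8, 8, 7)).
Check, step by step:
  pool = (3, 3, 3)
  P8: need (0, 1, 1) fits (3, 3, 3); releases (3, 0, 1), pool now (6, 3, 4)
  P3: need (1, 0, 1) fits (6, 3, 4); releases (0, 1, 0), pool now (6, 4, 4)
  P1: need (0, 2, 2) fits (6, 4, 4); releases (0, 2, 3), pool now (6, 6, 7)
  P7: need (1, 3, 5) fits (6, 6, 7); releases (2, 2, 0), pool now (8, 8, 7)
  P6: need (2, 7, 3) fits (8, 8, 7); releases (1, 3, 0), pool now (9, 11, 7)
(3) The exact count: 20 of the possible complete orderings are safe sequences.
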